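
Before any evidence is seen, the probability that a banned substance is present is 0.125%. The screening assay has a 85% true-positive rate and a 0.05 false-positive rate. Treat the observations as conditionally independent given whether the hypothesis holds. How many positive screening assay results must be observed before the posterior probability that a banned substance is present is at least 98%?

Prior odds = 0.00125/0.99875 = 1/799.
Likelihood ratio of a positive result = 0.85/0.05 = 17.
Target odds: 0.98 ÷ 0.02 = 49.
Require 17ⁿ ≥ 49 ÷ (1/799) = 39151.
17³ = 4913 falls short of 39151 but 17⁴ = 83521 reaches it, so n = 4.

4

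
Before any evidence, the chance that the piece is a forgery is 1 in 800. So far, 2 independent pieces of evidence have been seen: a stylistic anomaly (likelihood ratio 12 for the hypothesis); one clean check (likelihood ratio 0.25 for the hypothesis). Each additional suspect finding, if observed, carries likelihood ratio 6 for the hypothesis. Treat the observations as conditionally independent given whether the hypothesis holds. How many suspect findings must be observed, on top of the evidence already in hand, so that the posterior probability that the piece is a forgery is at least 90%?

5

Prior odds = 0.00125/0.99875 = 1/799.
Combined Bayes factor of the evidence already in hand = 12 × 0.25 = 3.
Odds after that evidence = (1/799) × 3 = 3/799.
Target odds = 0.9/0.1 = 9.
Need 6ⁿ ≥ 9 ÷ (3/799) = 2397.
6⁴ = 1296 falls short of 2397 but 6⁵ = 7776 reaches it, so n = 5.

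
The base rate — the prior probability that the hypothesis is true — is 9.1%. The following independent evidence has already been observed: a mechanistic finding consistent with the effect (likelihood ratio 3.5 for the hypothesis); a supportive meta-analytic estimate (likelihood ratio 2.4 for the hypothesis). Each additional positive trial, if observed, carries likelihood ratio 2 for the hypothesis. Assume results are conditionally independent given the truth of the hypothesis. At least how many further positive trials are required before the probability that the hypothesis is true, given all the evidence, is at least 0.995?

Prior odds = 0.091/0.909 = 91/909.
Combined Bayes factor of the evidence already in hand = 3.5 × 2.4 = 8.4.
Odds after that evidence = (91/909) × 8.4 = 1274/1515.
Target odds = 0.995/0.005 = 199.
Need 2ⁿ ≥ 199 ÷ (1274/1515) = 301485/1274.
2⁷ = 128 falls short of 301485/1274 but 2⁸ = 256 reaches it, so n = 8.

8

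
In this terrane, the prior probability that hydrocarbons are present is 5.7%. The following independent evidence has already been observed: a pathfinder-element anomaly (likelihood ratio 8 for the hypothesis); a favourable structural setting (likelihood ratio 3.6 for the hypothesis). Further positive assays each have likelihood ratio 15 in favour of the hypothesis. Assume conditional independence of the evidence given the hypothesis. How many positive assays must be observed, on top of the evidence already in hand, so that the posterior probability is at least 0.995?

2

Prior odds = 0.057/0.943 = 57/943.
Combined Bayes factor of the evidence already in hand = 8 × 3.6 = 28.8.
Odds after that evidence = (57/943) × 28.8 = 8208/4715.
Target odds = 0.995/0.005 = 199.
Need 15ⁿ ≥ 199 ÷ (8208/4715) = 938285/8208.
15¹ = 15 falls short of 938285/8208 but 15² = 225 reaches it, so n = 2.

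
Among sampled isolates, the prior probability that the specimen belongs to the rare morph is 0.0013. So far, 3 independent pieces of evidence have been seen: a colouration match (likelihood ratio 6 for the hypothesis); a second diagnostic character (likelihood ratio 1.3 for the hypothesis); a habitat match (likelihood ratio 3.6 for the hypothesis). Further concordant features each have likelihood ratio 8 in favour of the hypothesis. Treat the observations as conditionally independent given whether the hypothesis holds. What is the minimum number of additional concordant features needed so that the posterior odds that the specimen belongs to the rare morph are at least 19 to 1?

Prior odds = 0.0013/0.9987 = 13/9987.
Combined Bayes factor of the evidence already in hand = 6 × 1.3 × 3.6 = 28.08.
Odds after that evidence = (13/9987) × 28.08 = 3042/83225.
Target odds = 19.
Need 8ⁿ ≥ 19 ÷ (3042/83225) = 1581275/3042.
8³ = 512 falls short of 1581275/3042 but 8⁴ = 4096 reaches it, so n = 4.

4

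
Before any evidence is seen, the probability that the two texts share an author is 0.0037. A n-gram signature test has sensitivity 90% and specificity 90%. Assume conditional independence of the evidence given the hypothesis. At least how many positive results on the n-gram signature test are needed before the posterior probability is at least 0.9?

4

Prior odds = 0.0037/0.9963 = 37/9963.
False-positive rate = 1 − 0.9 = 0.1; likelihood ratio of a positive = 0.9/0.1 = 9.
Target odds: 0.9 ÷ 0.1 = 9.
Require 9ⁿ ≥ 9 ÷ (37/9963) = 89667/37.
9³ = 729 falls short of 89667/37 but 9⁴ = 6561 reaches it, so n = 4.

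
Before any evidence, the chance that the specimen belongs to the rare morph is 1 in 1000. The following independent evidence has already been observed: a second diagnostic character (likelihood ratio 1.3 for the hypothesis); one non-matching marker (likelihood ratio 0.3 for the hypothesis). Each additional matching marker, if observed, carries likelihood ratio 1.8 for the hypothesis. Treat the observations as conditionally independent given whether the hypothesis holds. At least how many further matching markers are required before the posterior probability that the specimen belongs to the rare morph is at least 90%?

18

Prior odds = 0.001/0.999 = 1/999.
Combined Bayes factor of the evidence already in hand = 1.3 × 0.3 = 0.39.
Odds after that evidence = (1/999) × 0.39 = 13/33300.
Target odds = 0.9/0.1 = 9.
Need 1.8ⁿ ≥ 9 ÷ (13/33300) = 299700/13.
1.8¹⁷ ≈21859.1 falls short of 299700/13 but 1.8¹⁸ ≈39346.4 reaches it, so n = 18.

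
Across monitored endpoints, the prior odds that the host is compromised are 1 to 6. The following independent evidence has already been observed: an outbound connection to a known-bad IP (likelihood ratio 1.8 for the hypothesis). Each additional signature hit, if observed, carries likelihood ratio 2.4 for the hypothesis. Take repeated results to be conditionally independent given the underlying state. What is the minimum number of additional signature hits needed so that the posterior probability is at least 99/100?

Prior odds = 1/6.
Bayes factor of the evidence already in hand = 1.8.
Odds after that evidence = (1/6) × 1.8 = 0.3.
Target odds = 0.99/0.01 = 99.
Need 2.4ⁿ ≥ 99 ÷ 0.3 = 330.
2.4⁶ = 2985984/15625 falls short of 330 but 2.4⁷ = 35831808/78125 reaches it, so n = 7.

7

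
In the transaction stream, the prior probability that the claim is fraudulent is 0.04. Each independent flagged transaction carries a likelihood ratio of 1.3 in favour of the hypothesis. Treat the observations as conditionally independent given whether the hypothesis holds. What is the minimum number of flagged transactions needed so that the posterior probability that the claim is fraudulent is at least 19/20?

Prior odds: 0.04 ÷ 0.96 = 1/24.
Likelihood ratio per flagged transaction = 1.3.
Target odds: 0.95 ÷ 0.05 = 19.
Need (1/24) × 1.3ⁿ ≥ 19, i.e. 1.3ⁿ ≥ 456.
1.3²³ ≈417.539 falls short of 456 but 1.3²⁴ ≈542.801 reaches it, so n = 24.

24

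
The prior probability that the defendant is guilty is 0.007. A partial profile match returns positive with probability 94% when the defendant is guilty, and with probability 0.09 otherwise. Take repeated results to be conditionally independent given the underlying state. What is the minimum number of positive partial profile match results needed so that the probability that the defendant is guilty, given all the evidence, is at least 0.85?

Prior odds = 0.007/0.993 = 7/993.
Likelihood ratio of a positive result = 0.94/0.09 = 94/9.
Target posterior odds = 0.85/0.15 = 17/3.
Need (7/993) × (94/9)ⁿ ≥ 17/3, i.e. (94/9)ⁿ ≥ 5627/7.
(94/9)² = 8836/81 falls short of 5627/7 but (94/9)³ = 830584/729 reaches it, so n = 3.

3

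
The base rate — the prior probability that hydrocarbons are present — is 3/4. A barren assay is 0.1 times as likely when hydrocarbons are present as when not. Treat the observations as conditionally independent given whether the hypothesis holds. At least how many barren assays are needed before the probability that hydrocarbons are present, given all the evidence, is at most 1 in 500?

4

Prior odds: 0.75 ÷ 0.25 = 3.
Likelihood ratio per barren assay = 0.1.
Target odds: 0.002 ÷ 0.998 = 1/499.
Need 3 × 0.1ⁿ ≤ 1/499, i.e. 0.1ⁿ ≤ 1/1497.
0.1³ = 0.001 is still above 1/1497 but 0.1⁴ = 0.0001 is at or below it, so n = 4.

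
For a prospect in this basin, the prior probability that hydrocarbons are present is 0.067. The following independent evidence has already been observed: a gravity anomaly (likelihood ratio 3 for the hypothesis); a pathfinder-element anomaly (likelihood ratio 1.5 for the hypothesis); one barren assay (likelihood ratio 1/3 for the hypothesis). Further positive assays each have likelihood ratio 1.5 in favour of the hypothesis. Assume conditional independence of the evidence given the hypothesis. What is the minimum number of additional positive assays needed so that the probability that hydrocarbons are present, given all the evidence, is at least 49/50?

16

Prior odds = 0.067/0.933 = 67/933.
Combined Bayes factor of the evidence already in hand = 3 × 1.5 × (1/3) = 1.5.
Odds after that evidence = (67/933) × 1.5 = 67/622.
Target odds = 0.98/0.02 = 49.
Need 1.5ⁿ ≥ 49 ÷ (67/622) = 30478/67.
1.5¹⁵ = 14348907/32768 falls short of 30478/67 but 1.5¹⁶ = 43046721/65536 reaches it, so n = 16.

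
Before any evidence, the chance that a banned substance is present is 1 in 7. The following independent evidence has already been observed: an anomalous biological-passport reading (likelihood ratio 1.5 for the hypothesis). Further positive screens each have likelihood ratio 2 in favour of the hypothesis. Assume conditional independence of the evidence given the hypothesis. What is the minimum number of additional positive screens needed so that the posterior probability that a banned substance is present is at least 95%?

7

Prior odds = (1/7)/(6/7) = 1/6.
Bayes factor of the evidence already in hand = 1.5.
Odds after that evidence = (1/6) × 1.5 = 0.25.
Target odds = 0.95/0.05 = 19.
Need 2ⁿ ≥ 19 ÷ 0.25 = 76.
2⁶ = 64 falls short of 76 but 2⁷ = 128 reaches it, so n = 7.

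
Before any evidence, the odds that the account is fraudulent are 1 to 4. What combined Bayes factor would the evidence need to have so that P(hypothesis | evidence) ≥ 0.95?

Prior odds = 0.25.
Target odds = 0.95/0.05 = 19.
Required Bayes factor = 19 ÷ 0.25 = 76.

76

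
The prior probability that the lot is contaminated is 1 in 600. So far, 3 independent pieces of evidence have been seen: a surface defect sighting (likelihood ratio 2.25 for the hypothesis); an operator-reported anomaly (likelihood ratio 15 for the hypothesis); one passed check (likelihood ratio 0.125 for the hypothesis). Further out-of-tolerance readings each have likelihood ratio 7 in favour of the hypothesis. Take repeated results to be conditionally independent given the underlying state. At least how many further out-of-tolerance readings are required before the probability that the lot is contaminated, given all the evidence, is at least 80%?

Prior odds = (1/600)/(599/600) = 1/599.
Combined Bayes factor of the evidence already in hand = 2.25 × 15 × 0.125 = 4.21875.
Odds after that evidence = (1/599) × 4.21875 = 135/19168.
Target odds = 0.8/0.2 = 4.
Need 7ⁿ ≥ 4 ÷ (135/19168) = 76672/135.
7³ = 343 falls short of 76672/135 but 7⁴ = 2401 reaches it, so n = 4.

4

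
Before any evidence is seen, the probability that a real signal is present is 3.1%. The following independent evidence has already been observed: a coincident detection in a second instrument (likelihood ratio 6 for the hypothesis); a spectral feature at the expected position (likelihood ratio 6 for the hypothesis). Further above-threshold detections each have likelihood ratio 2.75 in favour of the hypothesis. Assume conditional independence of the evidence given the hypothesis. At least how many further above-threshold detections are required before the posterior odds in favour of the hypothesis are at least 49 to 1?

4

Prior odds = 0.031/0.969 = 31/969.
Combined Bayes factor of the evidence already in hand = 6 × 6 = 36.
Odds after that evidence = (31/969) × 36 = 372/323.
Target odds = 49.
Need 2.75ⁿ ≥ 49 ÷ (372/323) = 15827/372.
2.75³ = 20.796875 falls short of 15827/372 but 2.75⁴ = 57.19140625 reaches it, so n = 4.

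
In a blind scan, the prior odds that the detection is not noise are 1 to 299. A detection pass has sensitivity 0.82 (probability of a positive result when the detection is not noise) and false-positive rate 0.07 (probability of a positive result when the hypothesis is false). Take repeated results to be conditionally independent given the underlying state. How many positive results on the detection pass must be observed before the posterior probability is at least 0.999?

6

Prior odds = 1/299.
Likelihood ratio of a positive result = 0.82/0.07 = 82/7.
Target posterior odds = 0.999/0.001 = 999.
Need (1/299) × (82/7)ⁿ ≥ 999, i.e. (82/7)ⁿ ≥ 298701.
(82/7)⁵ ≈220587 falls short of 298701 but (82/7)⁶ ≈2.58401e+06 reaches it, so n = 6.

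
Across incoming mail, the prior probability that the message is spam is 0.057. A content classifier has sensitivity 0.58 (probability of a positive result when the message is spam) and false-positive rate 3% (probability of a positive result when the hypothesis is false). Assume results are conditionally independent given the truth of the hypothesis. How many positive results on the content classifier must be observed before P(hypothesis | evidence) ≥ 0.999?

Prior odds: 0.057 ÷ 0.943 = 57/943.
Likelihood ratio of a positive result = 0.58/0.03 = 58/3.
Target odds: 0.999 ÷ 0.001 = 999.
Need (57/943) × (58/3)ⁿ ≥ 999, i.e. (58/3)ⁿ ≥ 314019/19.
(58/3)³ = 195112/27 falls short of 314019/19 but (58/3)⁴ = 11316496/81 reaches it, so n = 4.

4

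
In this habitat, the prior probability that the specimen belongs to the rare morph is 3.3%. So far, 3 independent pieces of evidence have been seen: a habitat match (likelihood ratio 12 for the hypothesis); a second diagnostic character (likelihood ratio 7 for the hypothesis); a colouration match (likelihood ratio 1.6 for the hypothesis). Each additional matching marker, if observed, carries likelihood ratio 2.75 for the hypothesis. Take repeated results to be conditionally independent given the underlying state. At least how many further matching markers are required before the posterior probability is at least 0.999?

6

Prior odds = 0.033/0.967 = 33/967.
Combined Bayes factor of the evidence already in hand = 12 × 7 × 1.6 = 134.4.
Odds after that evidence = (33/967) × 134.4 = 22176/4835.
Target odds = 0.999/0.001 = 999.
Need 2.75ⁿ ≥ 999 ÷ (22176/4835) = 536685/2464.
2.75⁵ = 161051/1024 falls short of 536685/2464 but 2.75⁶ = 1771561/4096 reaches it, so n = 6.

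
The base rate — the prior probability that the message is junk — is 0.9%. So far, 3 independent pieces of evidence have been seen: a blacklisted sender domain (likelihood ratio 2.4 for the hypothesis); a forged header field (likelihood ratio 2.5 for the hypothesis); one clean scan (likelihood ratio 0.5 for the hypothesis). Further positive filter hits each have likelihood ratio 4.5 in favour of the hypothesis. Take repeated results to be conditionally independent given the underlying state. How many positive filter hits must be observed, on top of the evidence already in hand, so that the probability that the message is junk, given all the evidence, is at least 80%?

4

Prior odds = 0.009/0.991 = 9/991.
Combined Bayes factor of the evidence already in hand = 2.4 × 2.5 × 0.5 = 3.
Odds after that evidence = (9/991) × 3 = 27/991.
Target odds = 0.8/0.2 = 4.
Need 4.5ⁿ ≥ 4 ÷ (27/991) = 3964/27.
4.5³ = 91.125 falls short of 3964/27 but 4.5⁴ = 410.0625 reaches it, so n = 4.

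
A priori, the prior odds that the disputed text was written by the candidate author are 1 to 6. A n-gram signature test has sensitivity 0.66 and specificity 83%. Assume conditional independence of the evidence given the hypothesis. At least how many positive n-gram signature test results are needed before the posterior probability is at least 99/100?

Prior odds = 1/6.
False-positive rate = 1 − 0.83 = 0.17; likelihood ratio of a positive = 0.66/0.17 = 66/17.
Target posterior odds = 0.99/0.01 = 99.
Require (66/17)ⁿ ≥ 99 ÷ (1/6) = 594.
(66/17)⁴ = 18974736/83521 falls short of 594 but (66/17)⁵ ≈882.013 reaches it, so n = 5.

5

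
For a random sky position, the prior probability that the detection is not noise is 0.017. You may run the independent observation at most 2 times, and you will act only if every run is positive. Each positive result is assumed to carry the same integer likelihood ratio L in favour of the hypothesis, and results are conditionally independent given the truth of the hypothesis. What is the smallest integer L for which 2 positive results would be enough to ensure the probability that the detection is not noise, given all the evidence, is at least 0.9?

Prior odds = 0.017/0.983 = 17/983.
Target odds = 0.9/0.1 = 9.
Need L² ≥ 9 ÷ (17/983) = 8847/17.
22² = 484 < 8847/17 ≤ 529 = 23², so L = 23.

23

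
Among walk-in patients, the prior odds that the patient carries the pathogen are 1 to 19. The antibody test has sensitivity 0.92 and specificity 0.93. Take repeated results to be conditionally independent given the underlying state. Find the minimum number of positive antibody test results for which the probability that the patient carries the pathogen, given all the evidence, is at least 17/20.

2

Prior odds = 1/19.
False-positive rate = 1 − 0.93 = 0.07; likelihood ratio of a positive = 0.92/0.07 = 92/7.
Target posterior odds = 0.85/0.15 = 17/3.
Require (92/7)ⁿ ≥ 17/3 ÷ (1/19) = 323/3.
(92/7)¹ = 92/7 falls short of 323/3 but (92/7)² = 8464/49 reaches it, so n = 2.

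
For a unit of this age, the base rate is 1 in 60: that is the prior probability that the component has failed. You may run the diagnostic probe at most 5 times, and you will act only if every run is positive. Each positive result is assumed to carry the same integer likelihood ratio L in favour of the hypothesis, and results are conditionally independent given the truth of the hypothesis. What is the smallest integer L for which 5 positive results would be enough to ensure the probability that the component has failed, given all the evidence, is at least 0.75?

3

Prior odds = (1/60)/(59/60) = 1/59.
Target odds = 0.75/0.25 = 3.
Need L⁵ ≥ 3 ÷ (1/59) = 177.
2⁵ = 32 < 177 ≤ 243 = 3⁵, so L = 3.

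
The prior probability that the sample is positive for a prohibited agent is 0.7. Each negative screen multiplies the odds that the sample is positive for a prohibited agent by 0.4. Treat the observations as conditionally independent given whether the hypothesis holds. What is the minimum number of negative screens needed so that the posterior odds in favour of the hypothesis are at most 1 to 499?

8

Prior odds: 0.7 ÷ 0.3 = 7/3.
Likelihood ratio per negative screen = 0.4.
Target odds = 1/499.
Require 0.4ⁿ ≤ 1/499 ÷ (7/3) = 3/3493.
0.4⁷ = 128/78125 is still above 3/3493 but 0.4⁸ = 256/390625 is at or below it, so n = 8.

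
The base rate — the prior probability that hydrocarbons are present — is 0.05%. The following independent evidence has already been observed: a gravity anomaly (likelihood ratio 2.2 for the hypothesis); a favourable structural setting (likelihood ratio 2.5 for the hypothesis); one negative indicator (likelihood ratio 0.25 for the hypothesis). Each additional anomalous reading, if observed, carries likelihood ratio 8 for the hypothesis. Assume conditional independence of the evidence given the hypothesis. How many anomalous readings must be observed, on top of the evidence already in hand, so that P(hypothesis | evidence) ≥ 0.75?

Prior odds = 0.0005/0.9995 = 1/1999.
Combined Bayes factor of the evidence already in hand = 2.2 × 2.5 × 0.25 = 1.375.
Odds after that evidence = (1/1999) × 1.375 = 11/15992.
Target odds = 0.75/0.25 = 3.
Need 8ⁿ ≥ 3 ÷ (11/15992) = 47976/11.
8⁴ = 4096 falls short of 47976/11 but 8⁵ = 32768 reaches it, so n = 5.

5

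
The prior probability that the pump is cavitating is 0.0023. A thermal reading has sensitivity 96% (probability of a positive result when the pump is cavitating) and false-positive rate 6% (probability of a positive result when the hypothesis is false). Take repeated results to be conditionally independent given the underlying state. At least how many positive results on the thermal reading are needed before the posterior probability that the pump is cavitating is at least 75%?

Prior odds = 0.0023/0.9977 = 23/9977.
Likelihood ratio of a positive result = 0.96/0.06 = 16.
Target posterior odds = 0.75/0.25 = 3.
Need (23/9977) × 16ⁿ ≥ 3, i.e. 16ⁿ ≥ 29931/23.
16² = 256 falls short of 29931/23 but 16³ = 4096 reaches it, so n = 3.

3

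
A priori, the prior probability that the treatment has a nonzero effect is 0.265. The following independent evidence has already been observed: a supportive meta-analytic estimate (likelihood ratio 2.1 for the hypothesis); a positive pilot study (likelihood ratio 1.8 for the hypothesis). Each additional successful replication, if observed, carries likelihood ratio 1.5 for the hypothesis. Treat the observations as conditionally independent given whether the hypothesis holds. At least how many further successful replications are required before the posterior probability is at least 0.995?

Prior odds = 0.265/0.735 = 53/147.
Combined Bayes factor of the evidence already in hand = 2.1 × 1.8 = 3.78.
Odds after that evidence = (53/147) × 3.78 = 477/350.
Target odds = 0.995/0.005 = 199.
Need 1.5ⁿ ≥ 199 ÷ (477/350) = 69650/477.
1.5¹² = 531441/4096 falls short of 69650/477 but 1.5¹³ = 1594323/8192 reaches it, so n = 13.

13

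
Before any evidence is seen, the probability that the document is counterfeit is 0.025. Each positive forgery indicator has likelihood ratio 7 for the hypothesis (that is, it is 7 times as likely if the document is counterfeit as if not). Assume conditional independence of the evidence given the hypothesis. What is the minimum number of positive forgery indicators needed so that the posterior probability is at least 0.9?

4

Prior odds: 0.025 ÷ 0.975 = 1/39.
Likelihood ratio per positive forgery indicator = 7.
Target posterior odds = 0.9/0.1 = 9.
Require 7ⁿ ≥ 9 ÷ (1/39) = 351.
7³ = 343 falls short of 351 but 7⁴ = 2401 reaches it, so n = 4.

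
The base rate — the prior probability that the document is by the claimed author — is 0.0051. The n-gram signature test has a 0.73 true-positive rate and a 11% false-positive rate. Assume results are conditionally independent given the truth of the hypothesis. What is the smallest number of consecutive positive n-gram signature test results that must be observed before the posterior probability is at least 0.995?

Prior odds: 0.0051 ÷ 0.9949 = 51/9949.
Likelihood ratio of a positive result = 0.73/0.11 = 73/11.
Target posterior odds = 0.995/0.005 = 199.
Need (51/9949) × (73/11)ⁿ ≥ 199, i.e. (73/11)ⁿ ≥ 1979851/51.
(73/11)⁵ ≈12872.1 falls short of 1979851/51 but (73/11)⁶ ≈85424.2 reaches it, so n = 6.

6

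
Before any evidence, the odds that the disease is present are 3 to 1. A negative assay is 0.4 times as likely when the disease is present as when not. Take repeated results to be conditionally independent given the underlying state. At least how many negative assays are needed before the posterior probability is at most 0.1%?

Prior odds = 3.
Likelihood ratio per negative assay = 0.4.
Target odds: 0.001 ÷ 0.999 = 1/999.
Need 3 × 0.4ⁿ ≤ 1/999, i.e. 0.4ⁿ ≤ 1/2997.
0.4⁸ = 256/390625 is still above 1/2997 but 0.4⁹ = 512/1953125 is at or below it, so n = 9.

9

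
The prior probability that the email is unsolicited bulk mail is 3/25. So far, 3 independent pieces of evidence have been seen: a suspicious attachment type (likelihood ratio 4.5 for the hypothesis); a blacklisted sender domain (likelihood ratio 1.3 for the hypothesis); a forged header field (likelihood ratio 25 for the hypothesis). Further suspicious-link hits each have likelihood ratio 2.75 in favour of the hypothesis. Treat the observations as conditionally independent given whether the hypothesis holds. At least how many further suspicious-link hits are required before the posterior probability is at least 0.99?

2

Prior odds = 0.12/0.88 = 3/22.
Combined Bayes factor of the evidence already in hand = 4.5 × 1.3 × 25 = 146.25.
Odds after that evidence = (3/22) × 146.25 = 1755/88.
Target odds = 0.99/0.01 = 99.
Need 2.75ⁿ ≥ 99 ÷ (1755/88) = 968/195.
2.75¹ = 2.75 falls short of 968/195 but 2.75² = 7.5625 reaches it, so n = 2.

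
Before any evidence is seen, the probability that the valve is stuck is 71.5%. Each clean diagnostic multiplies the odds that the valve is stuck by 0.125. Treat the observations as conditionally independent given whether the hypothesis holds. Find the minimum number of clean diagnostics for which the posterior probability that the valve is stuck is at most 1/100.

3

Prior odds: 0.715 ÷ 0.285 = 143/57.
Likelihood ratio per clean diagnostic = 0.125.
Target odds: 0.01 ÷ 0.99 = 1/99.
Need (143/57) × 0.125ⁿ ≤ 1/99, i.e. 0.125ⁿ ≤ 19/4719.
0.125² = 0.015625 is still above 19/4719 but 0.125³ = 0.001953125 is at or below it, so n = 3.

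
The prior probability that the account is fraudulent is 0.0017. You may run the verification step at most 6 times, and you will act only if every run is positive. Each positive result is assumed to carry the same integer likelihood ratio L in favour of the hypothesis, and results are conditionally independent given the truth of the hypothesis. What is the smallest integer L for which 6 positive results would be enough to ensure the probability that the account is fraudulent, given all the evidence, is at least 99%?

7

Prior odds = 0.0017/0.9983 = 17/9983.
Target odds = 0.99/0.01 = 99.
Need L⁶ ≥ 99 ÷ (17/9983) = 988317/17.
6⁶ = 46656 < 988317/17 ≤ 117649 = 7⁶, so L = 7.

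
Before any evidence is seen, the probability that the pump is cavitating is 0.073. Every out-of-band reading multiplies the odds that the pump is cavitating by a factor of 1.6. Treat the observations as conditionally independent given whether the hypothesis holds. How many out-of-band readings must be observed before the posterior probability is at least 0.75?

8

Prior odds = 0.073/0.927 = 73/927.
Likelihood ratio per out-of-band reading = 1.6.
Target posterior odds = 0.75/0.25 = 3.
Need (73/927) × 1.6ⁿ ≥ 3, i.e. 1.6ⁿ ≥ 2781/73.
1.6⁷ = 2097152/78125 falls short of 2781/73 but 1.6⁸ = 16777216/390625 reaches it, so n = 8.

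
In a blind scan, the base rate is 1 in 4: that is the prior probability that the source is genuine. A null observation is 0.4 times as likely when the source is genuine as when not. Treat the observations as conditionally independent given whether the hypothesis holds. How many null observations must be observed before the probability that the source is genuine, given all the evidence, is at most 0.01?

4

Prior odds = 0.25/0.75 = 1/3.
Likelihood ratio per null observation = 0.4.
Target odds: 0.01 ÷ 0.99 = 1/99.
Need (1/3) × 0.4ⁿ ≤ 1/99, i.e. 0.4ⁿ ≤ 1/33.
0.4³ = 0.064 is still above 1/33 but 0.4⁴ = 0.0256 is at or below it, so n = 4.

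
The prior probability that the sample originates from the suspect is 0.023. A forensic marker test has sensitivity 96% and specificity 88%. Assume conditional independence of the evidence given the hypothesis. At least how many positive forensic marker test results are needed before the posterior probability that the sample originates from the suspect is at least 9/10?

Prior odds: 0.023 ÷ 0.977 = 23/977.
False-positive rate = 1 − 0.88 = 0.12; likelihood ratio of a positive = 0.96/0.12 = 8.
Target odds: 0.9 ÷ 0.1 = 9.
Need (23/977) × 8ⁿ ≥ 9, i.e. 8ⁿ ≥ 8793/23.
8² = 64 falls short of 8793/23 but 8³ = 512 reaches it, so n = 3.

3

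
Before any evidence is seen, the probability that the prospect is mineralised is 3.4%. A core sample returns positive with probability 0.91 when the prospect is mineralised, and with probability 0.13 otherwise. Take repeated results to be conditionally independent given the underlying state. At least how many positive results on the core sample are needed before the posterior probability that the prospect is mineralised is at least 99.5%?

Prior odds = 0.034/0.966 = 17/483.
Likelihood ratio of a positive result = 0.91/0.13 = 7.
Target posterior odds = 0.995/0.005 = 199.
Need (17/483) × 7ⁿ ≥ 199, i.e. 7ⁿ ≥ 96117/17.
7⁴ = 2401 falls short of 96117/17 but 7⁵ = 16807 reaches it, so n = 5.

5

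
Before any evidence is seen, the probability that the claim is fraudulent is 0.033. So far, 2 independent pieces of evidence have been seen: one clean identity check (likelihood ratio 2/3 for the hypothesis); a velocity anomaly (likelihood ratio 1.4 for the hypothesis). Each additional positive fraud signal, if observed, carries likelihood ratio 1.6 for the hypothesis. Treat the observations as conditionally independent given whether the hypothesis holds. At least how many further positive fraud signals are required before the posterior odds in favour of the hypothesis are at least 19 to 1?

14

Prior odds = 0.033/0.967 = 33/967.
Combined Bayes factor of the evidence already in hand = (2/3) × 1.4 = 14/15.
Odds after that evidence = (33/967) × 14/15 = 154/4835.
Target odds = 19.
Need 1.6ⁿ ≥ 19 ÷ (154/4835) = 91865/154.
1.6¹³ ≈450.36 falls short of 91865/154 but 1.6¹⁴ ≈720.576 reaches it, so n = 14.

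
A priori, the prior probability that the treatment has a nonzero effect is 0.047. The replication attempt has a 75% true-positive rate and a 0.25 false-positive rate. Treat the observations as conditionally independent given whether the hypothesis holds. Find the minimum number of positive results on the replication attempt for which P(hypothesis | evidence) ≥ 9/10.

Prior odds: 0.047 ÷ 0.953 = 47/953.
Likelihood ratio of a positive result = 0.75/0.25 = 3.
Target odds: 0.9 ÷ 0.1 = 9.
Need (47/953) × 3ⁿ ≥ 9, i.e. 3ⁿ ≥ 8577/47.
3⁴ = 81 falls short of 8577/47 but 3⁵ = 243 reaches it, so n = 5.

5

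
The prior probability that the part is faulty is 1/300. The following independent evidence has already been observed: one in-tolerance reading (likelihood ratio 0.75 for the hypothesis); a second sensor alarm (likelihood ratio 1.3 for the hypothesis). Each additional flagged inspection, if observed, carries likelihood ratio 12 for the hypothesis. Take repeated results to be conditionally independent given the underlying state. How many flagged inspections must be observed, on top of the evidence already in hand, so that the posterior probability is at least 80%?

Prior odds = (1/300)/(299/300) = 1/299.
Combined Bayes factor of the evidence already in hand = 0.75 × 1.3 = 0.975.
Odds after that evidence = (1/299) × 0.975 = 3/920.
Target odds = 0.8/0.2 = 4.
Need 12ⁿ ≥ 4 ÷ (3/920) = 3680/3.
12² = 144 falls short of 3680/3 but 12³ = 1728 reaches it, so n = 3.

3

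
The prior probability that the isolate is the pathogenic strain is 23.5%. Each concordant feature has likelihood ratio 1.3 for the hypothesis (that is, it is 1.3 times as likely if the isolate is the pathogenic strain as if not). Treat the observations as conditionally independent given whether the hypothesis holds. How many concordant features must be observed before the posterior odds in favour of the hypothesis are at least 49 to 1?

Prior odds = 0.235/0.765 = 47/153.
Likelihood ratio per concordant feature = 1.3.
Target odds = 49.
Need (47/153) × 1.3ⁿ ≥ 49, i.e. 1.3ⁿ ≥ 7497/47.
1.3¹⁹ ≈146.192 falls short of 7497/47 but 1.3²⁰ ≈190.05 reaches it, so n = 20.

20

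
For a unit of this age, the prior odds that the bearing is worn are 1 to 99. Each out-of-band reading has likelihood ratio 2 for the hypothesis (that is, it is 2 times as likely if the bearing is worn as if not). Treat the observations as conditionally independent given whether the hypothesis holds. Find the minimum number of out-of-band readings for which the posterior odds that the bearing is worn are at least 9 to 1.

10

Prior odds = 1/99.
Likelihood ratio per out-of-band reading = 2.
Target odds = 9.
Need (1/99) × 2ⁿ ≥ 9, i.e. 2ⁿ ≥ 891.
2⁹ = 512 falls short of 891 but 2¹⁰ = 1024 reaches it, so n = 10.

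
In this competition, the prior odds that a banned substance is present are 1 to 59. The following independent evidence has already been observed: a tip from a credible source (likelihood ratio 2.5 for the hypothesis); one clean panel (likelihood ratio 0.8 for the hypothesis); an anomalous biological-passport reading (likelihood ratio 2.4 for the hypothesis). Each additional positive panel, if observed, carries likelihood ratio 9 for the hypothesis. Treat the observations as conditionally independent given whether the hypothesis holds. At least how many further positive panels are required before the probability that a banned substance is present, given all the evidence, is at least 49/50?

Prior odds = 1/59.
Combined Bayes factor of the evidence already in hand = 2.5 × 0.8 × 2.4 = 4.8.
Odds after that evidence = (1/59) × 4.8 = 24/295.
Target odds = 0.98/0.02 = 49.
Need 9ⁿ ≥ 49 ÷ (24/295) = 14455/24.
9² = 81 falls short of 14455/24 but 9³ = 729 reaches it, so n = 3.

3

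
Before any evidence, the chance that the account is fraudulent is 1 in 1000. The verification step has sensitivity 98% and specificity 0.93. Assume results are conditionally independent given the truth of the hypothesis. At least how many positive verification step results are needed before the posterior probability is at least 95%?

Prior odds = 0.001/0.999 = 1/999.
False-positive rate = 1 − 0.93 = 0.07; likelihood ratio of a positive = 0.98/0.07 = 14.
Target posterior odds = 0.95/0.05 = 19.
Need (1/999) × 14ⁿ ≥ 19, i.e. 14ⁿ ≥ 18981.
14³ = 2744 falls short of 18981 but 14⁴ = 38416 reaches it, so n = 4.

4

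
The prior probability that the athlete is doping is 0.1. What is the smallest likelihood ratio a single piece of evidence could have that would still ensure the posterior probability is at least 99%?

891

Prior odds = 0.1/0.9 = 1/9.
Target odds = 0.99/0.01 = 99.
Required Bayes factor = 99 ÷ (1/9) = 891.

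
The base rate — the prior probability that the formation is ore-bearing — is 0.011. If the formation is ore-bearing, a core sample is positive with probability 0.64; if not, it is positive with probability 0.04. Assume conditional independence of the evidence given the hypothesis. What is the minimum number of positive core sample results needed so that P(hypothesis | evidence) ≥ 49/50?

Prior odds: 0.011 ÷ 0.989 = 11/989.
Likelihood ratio of a positive = 0.64/0.04 = 16.
Target odds: 0.98 ÷ 0.02 = 49.
Require 16ⁿ ≥ 49 ÷ (11/989) = 48461/11.
16³ = 4096 falls short of 48461/11 but 16⁴ = 65536 reaches it, so n = 4.

4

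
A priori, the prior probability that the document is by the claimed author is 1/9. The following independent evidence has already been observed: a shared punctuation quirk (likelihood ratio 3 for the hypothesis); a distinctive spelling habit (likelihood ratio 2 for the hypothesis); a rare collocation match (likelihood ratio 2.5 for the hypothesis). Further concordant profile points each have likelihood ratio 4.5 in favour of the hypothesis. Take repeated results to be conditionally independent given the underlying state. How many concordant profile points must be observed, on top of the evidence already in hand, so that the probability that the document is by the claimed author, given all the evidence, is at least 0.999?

Prior odds = (1/9)/(8/9) = 0.125.
Combined Bayes factor of the evidence already in hand = 3 × 2 × 2.5 = 15.
Odds after that evidence = 0.125 × 15 = 1.875.
Target odds = 0.999/0.001 = 999.
Need 4.5ⁿ ≥ 999 ÷ 1.875 = 532.8.
4.5⁴ = 410.0625 falls short of 532.8 but 4.5⁵ = 1845.28125 reaches it, so n = 5.

5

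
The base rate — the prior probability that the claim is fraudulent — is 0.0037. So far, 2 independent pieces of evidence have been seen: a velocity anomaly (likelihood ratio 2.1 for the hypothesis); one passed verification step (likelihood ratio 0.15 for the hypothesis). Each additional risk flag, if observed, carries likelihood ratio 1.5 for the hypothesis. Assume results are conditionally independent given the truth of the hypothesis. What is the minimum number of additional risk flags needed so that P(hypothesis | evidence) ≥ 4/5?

21

Prior odds = 0.0037/0.9963 = 37/9963.
Combined Bayes factor of the evidence already in hand = 2.1 × 0.15 = 0.315.
Odds after that evidence = (37/9963) × 0.315 = 259/221400.
Target odds = 0.8/0.2 = 4.
Need 1.5ⁿ ≥ 4 ÷ (259/221400) = 885600/259.
1.5²⁰ ≈3325.26 falls short of 885600/259 but 1.5²¹ ≈4987.89 reaches it, so n = 21.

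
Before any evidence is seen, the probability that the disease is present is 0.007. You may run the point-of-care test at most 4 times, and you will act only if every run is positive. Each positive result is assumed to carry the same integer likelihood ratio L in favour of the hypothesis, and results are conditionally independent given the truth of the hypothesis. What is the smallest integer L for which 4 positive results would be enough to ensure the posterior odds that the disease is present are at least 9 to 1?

6

Prior odds = 0.007/0.993 = 7/993.
Target odds = 9.
Need L⁴ ≥ 9 ÷ (7/993) = 8937/7.
5⁴ = 625 < 8937/7 ≤ 1296 = 6⁴, so L = 6.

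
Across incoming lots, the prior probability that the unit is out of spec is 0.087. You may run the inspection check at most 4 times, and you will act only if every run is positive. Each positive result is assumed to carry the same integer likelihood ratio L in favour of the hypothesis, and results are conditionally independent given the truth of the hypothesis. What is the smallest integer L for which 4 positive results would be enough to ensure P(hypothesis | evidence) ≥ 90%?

Prior odds = 0.087/0.913 = 87/913.
Target odds = 0.9/0.1 = 9.
Need L⁴ ≥ 9 ÷ (87/913) = 2739/29.
3⁴ = 81 < 2739/29 ≤ 256 = 4⁴, so L = 4.

4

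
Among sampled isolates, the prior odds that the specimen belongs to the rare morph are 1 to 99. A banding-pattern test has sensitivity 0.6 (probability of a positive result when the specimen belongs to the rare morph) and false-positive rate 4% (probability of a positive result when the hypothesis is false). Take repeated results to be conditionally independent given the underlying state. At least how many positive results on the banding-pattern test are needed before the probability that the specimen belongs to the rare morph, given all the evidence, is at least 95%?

Prior odds = 1/99.
Likelihood ratio of a positive result = 0.6/0.04 = 15.
Target odds: 0.95 ÷ 0.05 = 19.
Require 15ⁿ ≥ 19 ÷ (1/99) = 1881.
15² = 225 falls short of 1881 but 15³ = 3375 reaches it, so n = 3.

3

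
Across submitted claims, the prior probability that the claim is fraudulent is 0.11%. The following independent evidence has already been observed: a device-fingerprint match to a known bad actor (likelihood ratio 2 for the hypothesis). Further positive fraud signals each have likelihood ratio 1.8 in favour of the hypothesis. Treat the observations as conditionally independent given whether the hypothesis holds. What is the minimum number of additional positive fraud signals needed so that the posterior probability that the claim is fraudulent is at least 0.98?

18

Prior odds = 0.0011/0.9989 = 11/9989.
Bayes factor of the evidence already in hand = 2.
Odds after that evidence = (11/9989) × 2 = 22/9989.
Target odds = 0.98/0.02 = 49.
Need 1.8ⁿ ≥ 49 ÷ (22/9989) = 489461/22.
1.8¹⁷ ≈21859.1 falls short of 489461/22 but 1.8¹⁸ ≈39346.4 reaches it, so n = 18.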